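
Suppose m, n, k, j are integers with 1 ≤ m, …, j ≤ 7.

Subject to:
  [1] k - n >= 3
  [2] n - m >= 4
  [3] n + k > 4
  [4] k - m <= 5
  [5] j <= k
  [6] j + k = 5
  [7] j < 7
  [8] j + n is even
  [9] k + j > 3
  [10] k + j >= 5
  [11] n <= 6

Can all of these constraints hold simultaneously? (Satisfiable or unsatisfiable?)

Constraints 1, 2, and 4 give n − m ≥ 4, m − k ≥ -5, k − n ≥ 3.
Adding all 3 inequalities: the left sides telescope to 0, and the right sides sum to 4 + (-5) + 3 = 2. So 0 ≥ 2, which is false.

Unsatisfiable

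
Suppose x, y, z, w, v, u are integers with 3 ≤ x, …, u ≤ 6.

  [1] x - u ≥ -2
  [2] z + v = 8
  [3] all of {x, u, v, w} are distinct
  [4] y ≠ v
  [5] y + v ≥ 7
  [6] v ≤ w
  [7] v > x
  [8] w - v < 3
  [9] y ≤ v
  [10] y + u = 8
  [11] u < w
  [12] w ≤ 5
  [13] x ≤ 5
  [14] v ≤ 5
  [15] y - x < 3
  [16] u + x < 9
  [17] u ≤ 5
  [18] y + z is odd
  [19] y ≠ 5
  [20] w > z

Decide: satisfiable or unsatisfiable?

Unsatisfiable

Constraints 12, 13, 14, and 17 confine each of x, u, v, w to the 3 values {3, …, 5} (the domain already gives each ≥ 3).
Constraint 3 requires all 4 of them to be distinct, but only 3 values are available — impossible by the pigeonhole principle.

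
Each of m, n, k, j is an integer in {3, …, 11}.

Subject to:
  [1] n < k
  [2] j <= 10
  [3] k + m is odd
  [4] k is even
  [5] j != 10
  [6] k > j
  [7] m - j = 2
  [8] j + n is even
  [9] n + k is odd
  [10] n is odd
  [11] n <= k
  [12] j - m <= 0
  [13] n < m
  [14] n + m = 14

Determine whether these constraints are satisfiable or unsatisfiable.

One satisfying assignment is m = 11, n = 3, k = 10, j = 9.
For the less obvious constraints — constraint 7: m - j = 2; constraint 12: j - m = -2 — and the others hold by inspection.

Satisfiable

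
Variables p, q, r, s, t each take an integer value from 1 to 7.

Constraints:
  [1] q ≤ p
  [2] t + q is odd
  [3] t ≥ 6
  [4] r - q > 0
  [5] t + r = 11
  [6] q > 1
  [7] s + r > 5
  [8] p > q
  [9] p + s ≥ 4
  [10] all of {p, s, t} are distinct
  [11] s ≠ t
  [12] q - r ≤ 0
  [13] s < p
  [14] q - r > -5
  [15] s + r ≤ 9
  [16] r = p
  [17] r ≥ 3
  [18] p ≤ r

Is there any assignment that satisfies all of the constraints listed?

The assignment p = 4, q = 2, r = 4, s = 2, t = 7 works:
  constraint 4 holds since r - q = 2.
  constraint 5 holds since t + r = 11.
The rest check out directly.

Satisfiable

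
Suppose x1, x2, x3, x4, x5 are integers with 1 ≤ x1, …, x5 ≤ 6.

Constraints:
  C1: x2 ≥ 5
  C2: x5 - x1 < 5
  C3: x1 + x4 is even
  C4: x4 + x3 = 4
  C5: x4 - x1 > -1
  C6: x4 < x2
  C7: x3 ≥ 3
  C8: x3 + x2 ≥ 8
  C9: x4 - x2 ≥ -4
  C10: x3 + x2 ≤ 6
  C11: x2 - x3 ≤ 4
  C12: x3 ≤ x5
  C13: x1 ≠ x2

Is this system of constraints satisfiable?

From constraint 7: x3 ≥ 3. From constraint 1: x2 ≥ 5. Hence x3 + x2 ≥ 8. But constraint 10 requires x3 + x2 ≤ 6, and 6 < 8. Contradiction.

Unsatisfiable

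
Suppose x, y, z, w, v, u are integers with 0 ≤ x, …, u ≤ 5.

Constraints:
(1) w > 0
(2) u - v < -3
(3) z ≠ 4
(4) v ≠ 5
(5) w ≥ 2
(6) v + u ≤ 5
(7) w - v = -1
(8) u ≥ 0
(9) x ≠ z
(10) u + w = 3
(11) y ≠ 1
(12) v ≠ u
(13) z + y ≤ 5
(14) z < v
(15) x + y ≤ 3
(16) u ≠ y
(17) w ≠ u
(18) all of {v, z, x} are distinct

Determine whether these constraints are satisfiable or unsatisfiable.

Setting (x, y, z, w, v, u) = (1, 2, 2, 3, 4, 0) satisfies everything: constraint 2: u - v = -4; constraint 6: v + u = 4; constraint 7: w - v = -1, and the others follow.

Satisfiable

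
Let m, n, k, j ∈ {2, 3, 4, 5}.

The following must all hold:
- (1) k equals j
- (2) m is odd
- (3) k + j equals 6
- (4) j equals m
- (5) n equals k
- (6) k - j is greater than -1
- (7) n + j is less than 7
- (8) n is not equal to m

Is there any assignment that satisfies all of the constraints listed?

Unsatisfiable

From constraints 1, 4, and 5, n = k = j = m, so n = m. But constraint 8 says n ≠ m. Contradiction.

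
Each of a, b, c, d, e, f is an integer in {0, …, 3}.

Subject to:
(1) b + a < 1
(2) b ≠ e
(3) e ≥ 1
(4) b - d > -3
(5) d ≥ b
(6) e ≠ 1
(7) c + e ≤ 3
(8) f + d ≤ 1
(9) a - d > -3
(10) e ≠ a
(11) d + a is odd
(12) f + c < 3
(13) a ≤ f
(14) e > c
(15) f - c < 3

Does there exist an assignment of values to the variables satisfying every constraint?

One satisfying assignment is a = 0, b = 0, c = 0, d = 1, e = 2, f = 0.
For the less obvious constraints — constraint 1: b + a = 0; constraint 4: b - d = -1 — and the others hold by inspection.

Satisfiable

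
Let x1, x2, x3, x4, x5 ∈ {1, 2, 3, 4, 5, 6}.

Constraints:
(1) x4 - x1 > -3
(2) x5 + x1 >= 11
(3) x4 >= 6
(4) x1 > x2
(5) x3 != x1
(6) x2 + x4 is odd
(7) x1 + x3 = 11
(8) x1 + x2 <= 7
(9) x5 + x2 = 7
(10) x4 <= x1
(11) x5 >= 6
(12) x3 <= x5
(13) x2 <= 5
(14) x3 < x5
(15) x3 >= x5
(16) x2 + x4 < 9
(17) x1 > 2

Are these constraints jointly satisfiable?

From constraints 3 and 10: x1 ≥ x4 ≥ 6. From constraints 11 and 15: x3 ≥ x5 ≥ 6. Hence x1 + x3 ≥ 12. But constraint 7 requires x1 + x3 = 11, and 11 < 12. Contradiction.

Unsatisfiable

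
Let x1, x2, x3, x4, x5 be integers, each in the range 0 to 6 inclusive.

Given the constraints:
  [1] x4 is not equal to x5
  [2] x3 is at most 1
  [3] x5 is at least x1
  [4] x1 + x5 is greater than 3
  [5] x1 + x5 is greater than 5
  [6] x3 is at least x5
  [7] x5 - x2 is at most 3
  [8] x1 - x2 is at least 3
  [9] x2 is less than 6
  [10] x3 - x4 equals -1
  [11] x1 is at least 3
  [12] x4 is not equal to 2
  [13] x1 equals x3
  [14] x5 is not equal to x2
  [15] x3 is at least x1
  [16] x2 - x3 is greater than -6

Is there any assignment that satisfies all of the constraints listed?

From constraints 3 and 11: x5 ≥ x1 and x1 ≥ 3, so x5 ≥ 3. From constraints 2 and 6: x5 ≤ x3 and x3 ≤ 1, so x5 ≤ 1. But 1 < 3, so no value of x5 works.

Unsatisfiable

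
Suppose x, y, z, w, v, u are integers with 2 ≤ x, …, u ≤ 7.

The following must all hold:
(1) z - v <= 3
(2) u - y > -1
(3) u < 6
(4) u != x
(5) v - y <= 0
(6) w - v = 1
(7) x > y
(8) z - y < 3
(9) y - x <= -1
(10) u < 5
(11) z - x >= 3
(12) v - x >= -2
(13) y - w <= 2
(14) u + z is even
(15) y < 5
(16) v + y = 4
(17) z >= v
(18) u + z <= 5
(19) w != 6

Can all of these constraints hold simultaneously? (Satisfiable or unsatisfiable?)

Constraints 1, 5, 9, and 11 give z − x ≥ 3, x − y ≥ 1, y − v ≥ 0, v − z ≥ -3.
Adding all 4 inequalities: the left sides telescope to 0, and the right sides sum to 3 + 1 + 0 + (-3) = 1. So 0 ≥ 1, which is false.

Unsatisfiable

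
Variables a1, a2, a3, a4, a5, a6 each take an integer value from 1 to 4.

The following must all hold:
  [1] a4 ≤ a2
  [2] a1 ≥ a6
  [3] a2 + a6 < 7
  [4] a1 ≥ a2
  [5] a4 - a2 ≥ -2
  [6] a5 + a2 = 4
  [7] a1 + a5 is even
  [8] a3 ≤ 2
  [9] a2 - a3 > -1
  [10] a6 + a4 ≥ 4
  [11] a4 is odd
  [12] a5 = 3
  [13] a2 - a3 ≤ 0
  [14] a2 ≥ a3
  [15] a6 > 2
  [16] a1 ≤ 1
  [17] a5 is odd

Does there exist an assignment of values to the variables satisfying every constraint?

Unsatisfiable

From constraint 15: a6 ≥ 3. From constraints 2 and 16: a6 ≤ a1 and a1 ≤ 1, so a6 ≤ 1. But 1 < 3, so no value of a6 works.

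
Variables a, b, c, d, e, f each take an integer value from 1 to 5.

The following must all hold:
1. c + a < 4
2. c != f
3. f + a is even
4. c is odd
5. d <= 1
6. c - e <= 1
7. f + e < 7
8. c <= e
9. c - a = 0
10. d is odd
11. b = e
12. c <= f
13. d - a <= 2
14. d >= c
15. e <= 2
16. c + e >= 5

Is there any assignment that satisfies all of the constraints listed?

Unsatisfiable

From constraints 5 and 14: c ≤ d ≤ 1. From constraint 15: e ≤ 2. Hence c + e ≤ 3. But constraint 16 requires c + e ≥ 5, and 5 > 3. Contradiction.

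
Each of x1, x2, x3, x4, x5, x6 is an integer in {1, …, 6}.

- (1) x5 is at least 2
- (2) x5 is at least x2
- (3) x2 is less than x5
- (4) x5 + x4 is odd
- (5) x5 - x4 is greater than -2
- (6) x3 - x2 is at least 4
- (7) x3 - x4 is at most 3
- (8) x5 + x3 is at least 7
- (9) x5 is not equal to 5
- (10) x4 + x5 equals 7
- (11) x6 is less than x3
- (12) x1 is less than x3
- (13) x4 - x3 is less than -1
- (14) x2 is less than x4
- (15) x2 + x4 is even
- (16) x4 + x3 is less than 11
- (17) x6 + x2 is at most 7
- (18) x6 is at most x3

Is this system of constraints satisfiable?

Setting (x1, x2, x3, x4, x5, x6) = (1, 2, 6, 4, 3, 4) satisfies everything: constraint 5: x5 - x4 = -1; constraint 6: x3 - x2 = 4, and the others follow.

Satisfiable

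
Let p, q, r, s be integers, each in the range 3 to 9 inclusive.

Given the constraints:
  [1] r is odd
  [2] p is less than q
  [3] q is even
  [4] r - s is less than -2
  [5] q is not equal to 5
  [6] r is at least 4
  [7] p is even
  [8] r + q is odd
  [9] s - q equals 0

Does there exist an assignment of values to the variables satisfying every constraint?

One satisfying assignment is p = 4, q = 8, r = 5, s = 8.
For the less obvious constraints — constraint 1: r = 5 is odd; constraint 4: r - s = -3; constraint 9: s - q = 0 — and the others hold by inspection.

Satisfiable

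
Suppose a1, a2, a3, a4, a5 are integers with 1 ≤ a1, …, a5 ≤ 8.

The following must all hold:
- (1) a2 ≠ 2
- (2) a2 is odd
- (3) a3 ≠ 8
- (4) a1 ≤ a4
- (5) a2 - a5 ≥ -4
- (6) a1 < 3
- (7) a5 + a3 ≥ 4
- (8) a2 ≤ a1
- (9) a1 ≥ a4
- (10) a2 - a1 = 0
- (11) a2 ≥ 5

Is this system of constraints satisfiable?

From constraints 8 and 11: a1 ≥ a2 and a2 ≥ 5, so a1 ≥ 5. From constraint 6: a1 ≤ 2. But 2 < 5, so no value of a1 works.

Unsatisfiable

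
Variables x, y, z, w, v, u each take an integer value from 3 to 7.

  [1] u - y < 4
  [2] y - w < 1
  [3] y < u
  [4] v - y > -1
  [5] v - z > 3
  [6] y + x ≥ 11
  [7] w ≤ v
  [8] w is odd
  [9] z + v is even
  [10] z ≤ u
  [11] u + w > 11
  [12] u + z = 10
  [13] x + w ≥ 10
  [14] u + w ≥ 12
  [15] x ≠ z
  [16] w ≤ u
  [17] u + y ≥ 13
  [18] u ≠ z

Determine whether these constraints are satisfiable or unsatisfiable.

One satisfying assignment is x = 5, y = 6, z = 3, w = 7, v = 7, u = 7.
For the less obvious constraints — constraint 1: u - y = 1; constraint 2: y - w = -1 — and the others hold by inspection.

Satisfiable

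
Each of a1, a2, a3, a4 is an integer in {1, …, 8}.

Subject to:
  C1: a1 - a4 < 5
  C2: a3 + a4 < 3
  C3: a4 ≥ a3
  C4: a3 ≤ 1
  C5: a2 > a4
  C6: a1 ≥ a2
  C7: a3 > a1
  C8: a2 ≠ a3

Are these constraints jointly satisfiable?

Constraints 3, 5, 6, and 7 give a1 < a3, a3 ≤ a4, a4 < a2, a2 ≤ a1. Chaining: a1 < a3 ≤ a4 < a2 ≤ a1, which forces a1 < a1 — impossible.

Unsatisfiable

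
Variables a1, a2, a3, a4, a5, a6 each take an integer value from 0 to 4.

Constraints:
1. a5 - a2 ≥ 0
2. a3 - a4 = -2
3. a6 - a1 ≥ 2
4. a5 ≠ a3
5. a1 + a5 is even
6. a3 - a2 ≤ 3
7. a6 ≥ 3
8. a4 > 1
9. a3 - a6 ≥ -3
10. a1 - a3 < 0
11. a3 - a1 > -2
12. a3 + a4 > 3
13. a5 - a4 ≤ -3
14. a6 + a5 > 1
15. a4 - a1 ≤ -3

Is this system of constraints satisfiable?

Constraints 1, 3, 6, 9, 13, and 15 give a4 − a5 ≥ 3, a5 − a2 ≥ 0, a2 − a3 ≥ -3, a3 − a6 ≥ -3, a6 − a1 ≥ 2, a1 − a4 ≥ 3.
Adding all 6 inequalities: the left sides telescope to 0, and the right sides sum to 3 + 0 + (-3) + (-3) + 2 + 3 = 2. So 0 ≥ 2, which is false.

Unsatisfiable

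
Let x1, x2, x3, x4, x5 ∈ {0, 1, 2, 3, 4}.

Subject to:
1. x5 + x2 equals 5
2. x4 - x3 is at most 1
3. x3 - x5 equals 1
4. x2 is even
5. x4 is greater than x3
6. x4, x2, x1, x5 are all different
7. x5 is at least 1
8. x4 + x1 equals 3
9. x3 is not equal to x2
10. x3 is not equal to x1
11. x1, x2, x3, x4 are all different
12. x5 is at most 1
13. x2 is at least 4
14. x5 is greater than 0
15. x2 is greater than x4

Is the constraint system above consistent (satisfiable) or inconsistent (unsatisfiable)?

Satisfiable

Take x1 = 0, x2 = 4, x3 = 2, x4 = 3, x5 = 1. Then constraint 1: x5 + x2 = 5; constraint 2: x4 - x3 = 1; constraint 3: x3 - x5 = 1, and every other listed constraint is also met.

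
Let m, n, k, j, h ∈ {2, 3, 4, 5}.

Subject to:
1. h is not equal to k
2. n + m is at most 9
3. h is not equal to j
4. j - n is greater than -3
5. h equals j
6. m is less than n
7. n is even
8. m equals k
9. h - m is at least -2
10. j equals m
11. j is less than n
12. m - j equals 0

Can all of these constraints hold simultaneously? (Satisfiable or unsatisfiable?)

Unsatisfiable

From constraints 5, 8, and 10, h = j = m = k, so h = k. But constraint 1 says h ≠ k. Contradiction.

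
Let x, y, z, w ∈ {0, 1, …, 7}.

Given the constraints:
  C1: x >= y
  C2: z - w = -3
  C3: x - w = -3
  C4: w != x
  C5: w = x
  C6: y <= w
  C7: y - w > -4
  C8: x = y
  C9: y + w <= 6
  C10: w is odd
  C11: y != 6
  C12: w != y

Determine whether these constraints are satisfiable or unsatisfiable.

From constraints 5 and 8, w = x = y, so w = y. But constraint 12 says w ≠ y. Contradiction.

Unsatisfiable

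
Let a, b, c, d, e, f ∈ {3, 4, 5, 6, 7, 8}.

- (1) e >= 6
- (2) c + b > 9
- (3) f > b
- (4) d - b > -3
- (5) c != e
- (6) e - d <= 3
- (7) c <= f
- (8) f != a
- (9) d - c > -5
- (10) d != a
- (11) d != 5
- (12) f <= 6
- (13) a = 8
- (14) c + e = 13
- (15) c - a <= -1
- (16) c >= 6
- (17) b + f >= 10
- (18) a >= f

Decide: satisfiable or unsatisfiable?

One satisfying assignment is a = 8, b = 5, c = 6, d = 4, e = 7, f = 6.
For the less obvious constraints — constraint 2: c + b = 11; constraint 4: d - b = -1 — and the others hold by inspection.

Satisfiable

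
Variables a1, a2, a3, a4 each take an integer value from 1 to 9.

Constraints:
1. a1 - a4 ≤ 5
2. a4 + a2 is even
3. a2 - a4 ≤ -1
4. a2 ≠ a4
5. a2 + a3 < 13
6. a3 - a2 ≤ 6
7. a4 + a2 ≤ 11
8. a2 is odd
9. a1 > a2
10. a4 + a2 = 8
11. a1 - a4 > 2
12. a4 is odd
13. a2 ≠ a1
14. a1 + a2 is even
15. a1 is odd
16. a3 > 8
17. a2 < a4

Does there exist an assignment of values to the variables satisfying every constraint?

The assignment a1 = 9, a2 = 3, a3 = 9, a4 = 5 works:
  constraint 1 holds since a1 - a4 = 4.
  constraint 3 holds since a2 - a4 = -2.
  constraint 5 holds since a2 + a3 = 12.
The rest check out directly.

Satisfiable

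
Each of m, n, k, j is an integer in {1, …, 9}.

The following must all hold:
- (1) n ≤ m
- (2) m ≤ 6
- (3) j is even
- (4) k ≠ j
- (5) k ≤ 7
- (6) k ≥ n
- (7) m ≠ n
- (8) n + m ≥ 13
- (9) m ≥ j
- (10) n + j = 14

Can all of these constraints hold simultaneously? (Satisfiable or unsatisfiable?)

From constraints 5 and 6: n ≤ k ≤ 7. From constraints 2 and 9: j ≤ m ≤ 6. Hence n + j ≤ 13. But constraint 10 requires n + j = 14, and 14 > 13. Contradiction.

Unsatisfiable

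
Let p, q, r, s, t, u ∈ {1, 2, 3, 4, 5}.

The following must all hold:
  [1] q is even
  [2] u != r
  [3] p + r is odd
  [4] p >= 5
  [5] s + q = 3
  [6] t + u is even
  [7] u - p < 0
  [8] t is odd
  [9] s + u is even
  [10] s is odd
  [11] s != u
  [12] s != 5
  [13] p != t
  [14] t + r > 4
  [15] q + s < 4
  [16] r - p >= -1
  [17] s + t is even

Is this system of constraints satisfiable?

Satisfiable

One satisfying assignment is p = 5, q = 2, r = 4, s = 1, t = 3, u = 3.
For the less obvious constraints — constraint 5: s + q = 3; constraint 7: u - p = -2 — and the others hold by inspection.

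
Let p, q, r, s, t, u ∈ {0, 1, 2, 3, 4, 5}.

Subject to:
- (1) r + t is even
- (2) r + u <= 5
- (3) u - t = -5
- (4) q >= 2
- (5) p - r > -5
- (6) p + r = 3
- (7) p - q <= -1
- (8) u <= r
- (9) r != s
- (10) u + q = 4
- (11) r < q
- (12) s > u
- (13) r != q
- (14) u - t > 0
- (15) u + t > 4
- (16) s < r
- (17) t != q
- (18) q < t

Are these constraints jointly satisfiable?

Constraints 11, 12, 14, 16, and 18 give r < q, q < t, t < u, u < s, s < r. Chaining: r < q < t < u < s < r, which forces r < r — impossible.

Unsatisfiable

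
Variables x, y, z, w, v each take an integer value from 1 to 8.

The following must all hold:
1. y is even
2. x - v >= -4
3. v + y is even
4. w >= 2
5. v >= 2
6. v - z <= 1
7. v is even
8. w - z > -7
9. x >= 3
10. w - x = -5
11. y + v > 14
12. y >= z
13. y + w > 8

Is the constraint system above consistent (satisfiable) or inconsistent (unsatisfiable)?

Satisfiable

Try x = 7, y = 8, z = 7, w = 2, v = 8.
Check constraint 2: x - v = -1; constraint 6: v - z = 1. The remaining constraints are straightforward to verify.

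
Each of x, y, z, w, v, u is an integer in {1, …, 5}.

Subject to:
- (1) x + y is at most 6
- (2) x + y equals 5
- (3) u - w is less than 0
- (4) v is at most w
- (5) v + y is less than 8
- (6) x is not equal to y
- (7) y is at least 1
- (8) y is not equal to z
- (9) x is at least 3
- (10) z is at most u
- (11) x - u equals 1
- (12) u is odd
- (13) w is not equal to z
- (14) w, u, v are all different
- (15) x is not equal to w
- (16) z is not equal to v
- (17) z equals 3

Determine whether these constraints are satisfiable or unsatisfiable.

Try x = 4, y = 1, z = 3, w = 5, v = 4, u = 3.
Check constraint 1: x + y = 5; constraint 2: x + y = 5; constraint 3: u - w = -2. The remaining constraints are straightforward to verify.

Satisfiable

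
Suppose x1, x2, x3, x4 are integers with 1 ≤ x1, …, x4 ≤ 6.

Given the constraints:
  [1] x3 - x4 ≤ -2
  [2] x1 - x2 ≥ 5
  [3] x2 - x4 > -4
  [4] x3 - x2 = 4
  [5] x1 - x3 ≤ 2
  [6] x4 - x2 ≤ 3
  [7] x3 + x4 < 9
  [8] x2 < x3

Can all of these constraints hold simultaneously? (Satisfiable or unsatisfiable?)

Constraints 1, 2, 5, and 6 give x2 − x4 ≥ -3, x4 − x3 ≥ 2, x3 − x1 ≥ -2, x1 − x2 ≥ 5.
Adding all 4 inequalities: the left sides telescope to 0, and the right sides sum to (-3) + 2 + (-2) + 5 = 2. So 0 ≥ 2, which is false.

Unsatisfiable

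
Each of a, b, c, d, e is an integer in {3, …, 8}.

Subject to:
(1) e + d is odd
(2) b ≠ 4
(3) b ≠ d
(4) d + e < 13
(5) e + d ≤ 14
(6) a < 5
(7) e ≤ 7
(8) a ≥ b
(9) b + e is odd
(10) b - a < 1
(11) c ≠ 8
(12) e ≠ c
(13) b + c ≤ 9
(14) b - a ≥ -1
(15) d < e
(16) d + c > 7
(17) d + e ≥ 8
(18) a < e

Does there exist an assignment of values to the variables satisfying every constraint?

One satisfying assignment is a = 3, b = 3, c = 3, d = 5, e = 6.
For the less obvious constraints — constraint 4: d + e = 11; constraint 5: e + d = 11 — and the others hold by inspection.

Satisfiable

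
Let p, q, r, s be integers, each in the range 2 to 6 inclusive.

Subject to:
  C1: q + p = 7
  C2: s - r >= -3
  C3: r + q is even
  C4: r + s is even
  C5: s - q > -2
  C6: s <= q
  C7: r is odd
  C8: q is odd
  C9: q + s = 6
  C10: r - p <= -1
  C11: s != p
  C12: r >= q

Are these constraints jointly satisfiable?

Take p = 4, q = 3, r = 3, s = 3. Then constraint 1: q + p = 7; constraint 2: s - r = 0, and every other listed constraint is also met.

Satisfiable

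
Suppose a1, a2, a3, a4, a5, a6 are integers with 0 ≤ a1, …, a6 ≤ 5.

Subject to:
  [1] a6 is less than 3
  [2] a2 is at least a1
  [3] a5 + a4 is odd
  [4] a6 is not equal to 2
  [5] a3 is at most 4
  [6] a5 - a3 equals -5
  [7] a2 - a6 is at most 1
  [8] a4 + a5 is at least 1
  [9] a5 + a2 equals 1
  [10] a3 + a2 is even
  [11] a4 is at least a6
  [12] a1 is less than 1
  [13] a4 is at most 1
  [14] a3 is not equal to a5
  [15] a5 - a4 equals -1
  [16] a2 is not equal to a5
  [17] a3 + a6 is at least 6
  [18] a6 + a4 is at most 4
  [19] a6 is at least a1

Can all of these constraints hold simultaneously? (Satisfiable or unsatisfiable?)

From constraint 5: a3 ≤ 4. From constraints 11 and 13: a6 ≤ a4 ≤ 1. Hence a3 + a6 ≤ 5. But constraint 17 requires a3 + a6 ≥ 6, and 6 > 5. Contradiction.

Unsatisfiable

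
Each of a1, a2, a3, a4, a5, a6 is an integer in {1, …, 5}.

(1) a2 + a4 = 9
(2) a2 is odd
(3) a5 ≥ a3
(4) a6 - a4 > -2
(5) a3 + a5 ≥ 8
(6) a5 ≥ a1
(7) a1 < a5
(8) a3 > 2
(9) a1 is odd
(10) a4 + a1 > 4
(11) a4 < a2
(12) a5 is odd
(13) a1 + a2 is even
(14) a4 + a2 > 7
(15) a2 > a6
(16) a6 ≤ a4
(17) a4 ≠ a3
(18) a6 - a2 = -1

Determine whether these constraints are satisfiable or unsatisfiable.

Satisfiable

The assignment a1 = 3, a2 = 5, a3 = 3, a4 = 4, a5 = 5, a6 = 4 works:
  constraint 1 holds since a2 + a4 = 9.
  constraint 4 holds since a6 - a4 = 0.
The rest check out directly.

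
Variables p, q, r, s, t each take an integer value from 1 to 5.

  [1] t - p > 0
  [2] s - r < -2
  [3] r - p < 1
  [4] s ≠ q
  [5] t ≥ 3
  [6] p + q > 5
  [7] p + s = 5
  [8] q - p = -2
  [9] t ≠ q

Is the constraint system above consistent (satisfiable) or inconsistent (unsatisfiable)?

Take p = 4, q = 2, r = 4, s = 1, t = 5. Then constraint 1: t - p = 1; constraint 2: s - r = -3, and every other listed constraint is also met.

Satisfiable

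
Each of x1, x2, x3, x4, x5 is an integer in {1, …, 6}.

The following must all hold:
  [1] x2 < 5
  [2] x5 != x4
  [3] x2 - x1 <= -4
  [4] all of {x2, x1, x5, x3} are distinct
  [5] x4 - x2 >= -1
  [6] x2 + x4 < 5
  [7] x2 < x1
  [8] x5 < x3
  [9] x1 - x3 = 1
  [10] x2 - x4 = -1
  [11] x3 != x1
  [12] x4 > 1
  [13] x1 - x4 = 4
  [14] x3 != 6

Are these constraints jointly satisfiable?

Try x1 = 6, x2 = 1, x3 = 5, x4 = 2, x5 = 4.
Check constraint 3: x2 - x1 = -5; constraint 5: x4 - x2 = 1. The remaining constraints are straightforward to verify.

Satisfiable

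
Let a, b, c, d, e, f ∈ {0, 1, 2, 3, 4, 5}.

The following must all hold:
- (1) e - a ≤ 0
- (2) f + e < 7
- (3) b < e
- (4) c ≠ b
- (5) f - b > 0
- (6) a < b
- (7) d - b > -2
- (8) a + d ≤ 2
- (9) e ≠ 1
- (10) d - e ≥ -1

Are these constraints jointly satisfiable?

Unsatisfiable

Constraints 1, 3, and 6 give b < e, e ≤ a, a < b. Chaining: b < e ≤ a < b, which forces b < b — impossible.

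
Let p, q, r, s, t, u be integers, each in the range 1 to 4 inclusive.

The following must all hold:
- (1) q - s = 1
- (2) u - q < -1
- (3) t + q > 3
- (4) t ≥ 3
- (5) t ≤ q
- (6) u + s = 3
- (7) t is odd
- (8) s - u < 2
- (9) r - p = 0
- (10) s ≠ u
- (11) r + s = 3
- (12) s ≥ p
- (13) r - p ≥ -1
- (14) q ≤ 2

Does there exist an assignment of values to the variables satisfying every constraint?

From constraints 4 and 5: q ≥ t and t ≥ 3, so q ≥ 3. From constraint 14: q ≤ 2. But 2 < 3, so no value of q works.

Unsatisfiable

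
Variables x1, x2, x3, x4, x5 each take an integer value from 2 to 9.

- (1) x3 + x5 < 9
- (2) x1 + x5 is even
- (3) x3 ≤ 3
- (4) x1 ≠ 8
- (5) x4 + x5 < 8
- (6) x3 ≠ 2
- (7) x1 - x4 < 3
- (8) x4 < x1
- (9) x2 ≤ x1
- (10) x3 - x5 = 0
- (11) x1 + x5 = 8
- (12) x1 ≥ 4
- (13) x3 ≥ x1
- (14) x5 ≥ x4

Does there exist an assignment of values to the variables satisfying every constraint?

From constraint 12: x1 ≥ 4. From constraints 3 and 13: x1 ≤ x3 and x3 ≤ 3, so x1 ≤ 3. But 3 < 4, so no value of x1 works.

Unsatisfiable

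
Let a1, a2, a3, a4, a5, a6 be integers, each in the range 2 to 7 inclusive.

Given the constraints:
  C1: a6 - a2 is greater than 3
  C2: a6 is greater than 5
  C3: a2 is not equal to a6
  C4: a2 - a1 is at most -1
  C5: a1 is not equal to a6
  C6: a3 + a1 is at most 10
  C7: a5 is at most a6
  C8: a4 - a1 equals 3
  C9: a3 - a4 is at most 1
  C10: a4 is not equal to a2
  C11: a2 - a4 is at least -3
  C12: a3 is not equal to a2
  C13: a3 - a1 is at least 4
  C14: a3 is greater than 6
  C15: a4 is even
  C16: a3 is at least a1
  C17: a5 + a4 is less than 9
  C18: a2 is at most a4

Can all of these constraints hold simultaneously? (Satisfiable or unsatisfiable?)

Unsatisfiable

Constraints 4, 9, 11, and 13 give a3 − a1 ≥ 4, a1 − a2 ≥ 1, a2 − a4 ≥ -3, a4 − a3 ≥ -1.
Adding all 4 inequalities: the left sides telescope to 0, and the right sides sum to 4 + 1 + (-3) + (-1) = 1. So 0 ≥ 1, which is false.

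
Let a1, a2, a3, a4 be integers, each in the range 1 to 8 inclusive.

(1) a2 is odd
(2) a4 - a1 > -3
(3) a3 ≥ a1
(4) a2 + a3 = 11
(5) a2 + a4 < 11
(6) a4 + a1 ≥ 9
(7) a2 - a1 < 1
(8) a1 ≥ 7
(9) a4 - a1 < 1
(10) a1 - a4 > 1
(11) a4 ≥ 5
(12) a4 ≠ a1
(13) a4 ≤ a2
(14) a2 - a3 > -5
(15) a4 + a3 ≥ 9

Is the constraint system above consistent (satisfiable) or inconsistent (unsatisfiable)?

From constraints 11 and 13: a2 ≥ a4 ≥ 5. From constraints 3 and 8: a3 ≥ a1 ≥ 7. Hence a2 + a3 ≥ 12. But constraint 4 requires a2 + a3 = 11, and 11 < 12. Contradiction.

Unsatisfiable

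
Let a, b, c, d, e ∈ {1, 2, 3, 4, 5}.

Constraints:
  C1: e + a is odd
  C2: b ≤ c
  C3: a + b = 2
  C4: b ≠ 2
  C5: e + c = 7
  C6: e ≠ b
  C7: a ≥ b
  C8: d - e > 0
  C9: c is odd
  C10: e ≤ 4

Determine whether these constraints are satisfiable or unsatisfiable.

Take a = 1, b = 1, c = 5, d = 4, e = 2. Then constraint 3: a + b = 2; constraint 5: e + c = 7; constraint 8: d - e = 2, and every other listed constraint is also met.

Satisfiable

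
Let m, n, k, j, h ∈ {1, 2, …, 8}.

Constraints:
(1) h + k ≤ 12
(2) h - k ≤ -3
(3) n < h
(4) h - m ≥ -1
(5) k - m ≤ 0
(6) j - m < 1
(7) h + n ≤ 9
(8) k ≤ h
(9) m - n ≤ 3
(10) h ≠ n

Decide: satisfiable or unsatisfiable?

Unsatisfiable

Constraints 2, 4, and 5 give m − k ≥ 0, k − h ≥ 3, h − m ≥ -1.
Adding all 3 inequalities: the left sides telescope to 0, and the right sides sum to 0 + 3 + (-1) = 2. So 0 ≥ 2, which is false.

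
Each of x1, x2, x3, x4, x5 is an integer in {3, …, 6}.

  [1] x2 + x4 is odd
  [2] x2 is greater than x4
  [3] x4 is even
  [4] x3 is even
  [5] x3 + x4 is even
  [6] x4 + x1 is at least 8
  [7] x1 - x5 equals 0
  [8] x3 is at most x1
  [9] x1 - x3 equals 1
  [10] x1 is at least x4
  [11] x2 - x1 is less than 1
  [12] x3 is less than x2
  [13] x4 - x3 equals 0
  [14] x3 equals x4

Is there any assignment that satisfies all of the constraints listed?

Satisfiable

Take x1 = 5, x2 = 5, x3 = 4, x4 = 4, x5 = 5. Then constraint 6: x4 + x1 = 9; constraint 7: x1 - x5 = 0; constraint 9: x1 - x3 = 1, and every other listed constraint is also met.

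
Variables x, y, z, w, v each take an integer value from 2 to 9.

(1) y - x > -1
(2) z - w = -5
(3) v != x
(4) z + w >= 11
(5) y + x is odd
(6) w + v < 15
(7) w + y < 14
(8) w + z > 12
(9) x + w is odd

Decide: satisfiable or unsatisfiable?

Try x = 2, y = 3, z = 4, w = 9, v = 4.
Check constraint 1: y - x = 1; constraint 2: z - w = -5; constraint 4: z + w = 13. The remaining constraints are straightforward to verify.

Satisfiable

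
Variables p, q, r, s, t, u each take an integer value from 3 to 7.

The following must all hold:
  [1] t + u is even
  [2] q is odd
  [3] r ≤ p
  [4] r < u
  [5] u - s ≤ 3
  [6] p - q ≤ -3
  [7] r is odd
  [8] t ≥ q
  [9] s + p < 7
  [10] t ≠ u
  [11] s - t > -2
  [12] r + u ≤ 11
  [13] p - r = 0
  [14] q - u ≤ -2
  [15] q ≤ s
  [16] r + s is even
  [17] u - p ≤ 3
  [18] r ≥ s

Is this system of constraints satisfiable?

Constraints 6, 14, and 17 give p − u ≥ -3, u − q ≥ 2, q − p ≥ 3.
Adding all 3 inequalities: the left sides telescope to 0, and the right sides sum to (-3) + 2 + 3 = 2. So 0 ≥ 2, which is false.

Unsatisfiable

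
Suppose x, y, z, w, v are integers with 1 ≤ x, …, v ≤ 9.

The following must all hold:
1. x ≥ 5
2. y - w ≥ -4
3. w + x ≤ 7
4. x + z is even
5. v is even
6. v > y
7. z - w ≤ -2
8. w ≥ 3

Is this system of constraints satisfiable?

From constraint 8: w ≥ 3. From constraint 1: x ≥ 5. Hence w + x ≥ 8. But constraint 3 requires w + x ≤ 7, and 7 < 8. Contradiction.

Unsatisfiable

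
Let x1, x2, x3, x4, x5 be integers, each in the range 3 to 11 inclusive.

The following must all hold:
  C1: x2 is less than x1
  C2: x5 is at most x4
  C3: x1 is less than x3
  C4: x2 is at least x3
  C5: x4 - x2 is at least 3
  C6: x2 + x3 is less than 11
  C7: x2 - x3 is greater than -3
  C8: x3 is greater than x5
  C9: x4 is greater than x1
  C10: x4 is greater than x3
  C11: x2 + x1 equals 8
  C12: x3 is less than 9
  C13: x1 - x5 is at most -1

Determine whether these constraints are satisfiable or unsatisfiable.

Constraints 1, 4, 8, and 13 give x3 ≤ x2, x2 < x1, x1 < x5, x5 < x3. Chaining: x3 ≤ x2 < x1 < x5 < x3, which forces x3 < x3 — impossible.

Unsatisfiable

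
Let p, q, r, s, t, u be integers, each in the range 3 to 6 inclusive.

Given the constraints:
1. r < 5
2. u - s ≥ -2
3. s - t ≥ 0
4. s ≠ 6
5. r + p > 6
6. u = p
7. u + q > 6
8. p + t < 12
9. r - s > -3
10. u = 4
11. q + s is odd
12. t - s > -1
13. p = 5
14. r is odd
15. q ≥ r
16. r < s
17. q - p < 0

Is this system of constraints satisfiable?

Constraint 10 fixes u = 4 and constraint 13 fixes p = 5, but constraint 6 requires u = p. Since 4 ≠ 5, contradiction.

Unsatisfiable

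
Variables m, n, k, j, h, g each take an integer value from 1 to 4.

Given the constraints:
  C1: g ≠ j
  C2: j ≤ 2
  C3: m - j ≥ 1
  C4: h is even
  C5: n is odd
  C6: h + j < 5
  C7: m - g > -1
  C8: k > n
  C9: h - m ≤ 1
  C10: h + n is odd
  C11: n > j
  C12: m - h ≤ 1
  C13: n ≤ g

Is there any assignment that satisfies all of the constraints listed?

Take m = 3, n = 3, k = 4, j = 2, h = 2, g = 3. Then constraint 3: m - j = 1; constraint 6: h + j = 4, and every other listed constraint is also met.

Satisfiable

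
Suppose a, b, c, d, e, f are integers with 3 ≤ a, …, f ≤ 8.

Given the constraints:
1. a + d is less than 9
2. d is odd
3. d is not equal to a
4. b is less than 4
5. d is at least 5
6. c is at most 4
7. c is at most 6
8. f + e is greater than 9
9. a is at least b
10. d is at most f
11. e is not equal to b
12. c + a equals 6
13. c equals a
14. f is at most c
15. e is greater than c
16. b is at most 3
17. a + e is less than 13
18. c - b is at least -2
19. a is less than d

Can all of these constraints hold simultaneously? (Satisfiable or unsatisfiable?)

From constraints 5 and 10: f ≥ d and d ≥ 5, so f ≥ 5. From constraints 6 and 14: f ≤ c and c ≤ 4, so f ≤ 4. But 4 < 5, so no value of f works.

Unsatisfiable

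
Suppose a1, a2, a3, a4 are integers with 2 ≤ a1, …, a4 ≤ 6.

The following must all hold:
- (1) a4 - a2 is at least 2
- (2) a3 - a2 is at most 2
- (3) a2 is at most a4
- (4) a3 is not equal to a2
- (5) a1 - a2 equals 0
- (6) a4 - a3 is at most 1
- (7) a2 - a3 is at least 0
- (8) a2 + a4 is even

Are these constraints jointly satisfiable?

Unsatisfiable

Constraints 1, 6, and 7 give a3 − a4 ≥ -1, a4 − a2 ≥ 2, a2 − a3 ≥ 0.
Adding all 3 inequalities: the left sides telescope to 0, and the right sides sum to (-1) + 2 + 0 = 1. So 0 ≥ 1, which is false.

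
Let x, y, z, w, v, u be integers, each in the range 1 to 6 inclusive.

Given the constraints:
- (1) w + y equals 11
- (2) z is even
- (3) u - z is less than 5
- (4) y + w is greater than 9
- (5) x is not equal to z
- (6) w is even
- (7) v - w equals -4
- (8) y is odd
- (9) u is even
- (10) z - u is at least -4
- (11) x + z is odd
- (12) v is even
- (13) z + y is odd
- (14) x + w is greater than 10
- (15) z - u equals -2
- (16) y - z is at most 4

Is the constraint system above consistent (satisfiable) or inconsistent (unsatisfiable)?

Take x = 5, y = 5, z = 4, w = 6, v = 2, u = 6. Then constraint 1: w + y = 11; constraint 3: u - z = 2, and every other listed constraint is also met.

Satisfiable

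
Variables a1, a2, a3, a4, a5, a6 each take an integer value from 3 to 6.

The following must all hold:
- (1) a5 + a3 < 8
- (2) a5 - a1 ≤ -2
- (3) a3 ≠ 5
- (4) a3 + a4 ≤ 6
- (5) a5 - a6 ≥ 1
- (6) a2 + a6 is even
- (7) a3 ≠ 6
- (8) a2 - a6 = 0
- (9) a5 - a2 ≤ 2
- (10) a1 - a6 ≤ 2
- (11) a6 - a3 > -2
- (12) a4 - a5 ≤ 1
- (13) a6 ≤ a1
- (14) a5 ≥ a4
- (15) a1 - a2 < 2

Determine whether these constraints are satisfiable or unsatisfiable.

Unsatisfiable

Constraints 2, 5, and 10 give a6 − a1 ≥ -2, a1 − a5 ≥ 2, a5 − a6 ≥ 1.
Adding all 3 inequalities: the left sides telescope to 0, and the right sides sum to (-2) + 2 + 1 = 1. So 0 ≥ 1, which is false.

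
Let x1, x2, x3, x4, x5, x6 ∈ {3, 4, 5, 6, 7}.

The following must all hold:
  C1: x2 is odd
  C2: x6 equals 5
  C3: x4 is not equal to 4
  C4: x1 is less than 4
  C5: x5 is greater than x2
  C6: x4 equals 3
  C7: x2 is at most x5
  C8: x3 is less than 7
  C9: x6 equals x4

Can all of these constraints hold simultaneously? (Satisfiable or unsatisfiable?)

Constraint 2 fixes x6 = 5 and constraint 6 fixes x4 = 3, but constraint 9 requires x6 = x4. Since 5 ≠ 3, contradiction.

Unsatisfiable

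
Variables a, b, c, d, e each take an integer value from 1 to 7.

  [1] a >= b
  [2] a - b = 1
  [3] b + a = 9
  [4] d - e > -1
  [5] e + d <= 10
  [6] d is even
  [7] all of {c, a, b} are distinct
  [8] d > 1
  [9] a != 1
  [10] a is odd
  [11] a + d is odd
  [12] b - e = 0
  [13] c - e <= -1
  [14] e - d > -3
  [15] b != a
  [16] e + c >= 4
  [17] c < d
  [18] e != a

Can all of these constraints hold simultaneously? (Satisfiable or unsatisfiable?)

Try a = 5, b = 4, c = 3, d = 6, e = 4.
Check constraint 2: a - b = 1; constraint 3: b + a = 9; constraint 4: d - e = 2. The remaining constraints are straightforward to verify.

Satisfiable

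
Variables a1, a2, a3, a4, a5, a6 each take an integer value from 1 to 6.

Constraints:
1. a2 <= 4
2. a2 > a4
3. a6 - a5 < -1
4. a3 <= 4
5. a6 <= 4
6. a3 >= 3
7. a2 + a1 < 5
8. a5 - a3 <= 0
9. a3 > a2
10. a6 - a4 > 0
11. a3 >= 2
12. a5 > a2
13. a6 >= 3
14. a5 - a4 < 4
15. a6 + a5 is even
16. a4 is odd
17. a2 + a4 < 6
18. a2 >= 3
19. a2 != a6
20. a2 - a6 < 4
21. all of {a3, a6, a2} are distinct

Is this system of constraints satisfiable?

Unsatisfiable

Constraints 1, 4, 5, 6, 13, and 18 confine each of a3, a6, a2 to the 2 values {3, 4}.
Constraint 21 requires all 3 of them to be distinct, but only 2 values are available — impossible by the pigeonhole principle.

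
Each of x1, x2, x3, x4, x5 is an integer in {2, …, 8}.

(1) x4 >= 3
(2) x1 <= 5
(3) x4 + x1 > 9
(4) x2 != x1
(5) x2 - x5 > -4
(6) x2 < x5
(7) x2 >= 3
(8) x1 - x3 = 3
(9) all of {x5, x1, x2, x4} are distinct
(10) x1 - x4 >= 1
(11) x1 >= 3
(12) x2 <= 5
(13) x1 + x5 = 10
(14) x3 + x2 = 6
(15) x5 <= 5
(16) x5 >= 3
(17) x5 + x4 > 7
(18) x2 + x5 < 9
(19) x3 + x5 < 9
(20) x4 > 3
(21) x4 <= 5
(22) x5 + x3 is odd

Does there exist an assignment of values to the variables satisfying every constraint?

Constraints 1, 2, 7, 11, 12, 15, 16, and 21 confine each of x5, x1, x2, x4 to the 3 values {3, …, 5}.
Constraint 9 requires all 4 of them to be distinct, but only 3 values are available — impossible by the pigeonhole principle.

Unsatisfiable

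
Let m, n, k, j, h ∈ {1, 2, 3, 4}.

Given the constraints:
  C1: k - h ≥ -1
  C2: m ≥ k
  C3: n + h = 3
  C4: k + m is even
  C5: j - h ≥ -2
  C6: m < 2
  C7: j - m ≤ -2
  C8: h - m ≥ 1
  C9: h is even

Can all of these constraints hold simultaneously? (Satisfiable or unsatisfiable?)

Constraints 5, 7, and 8 give j − h ≥ -2, h − m ≥ 1, m − j ≥ 2.
Adding all 3 inequalities: the left sides telescope to 0, and the right sides sum to (-2) + 1 + 2 = 1. So 0 ≥ 1, which is false.

Unsatisfiable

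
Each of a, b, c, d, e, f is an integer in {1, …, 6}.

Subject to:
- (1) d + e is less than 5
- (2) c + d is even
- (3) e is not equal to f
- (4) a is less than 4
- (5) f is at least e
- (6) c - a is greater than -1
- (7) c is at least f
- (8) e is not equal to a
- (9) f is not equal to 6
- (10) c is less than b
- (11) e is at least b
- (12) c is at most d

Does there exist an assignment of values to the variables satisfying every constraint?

Unsatisfiable

Constraints 5, 7, 10, and 11 give e ≤ f, f ≤ c, c < b, b ≤ e. Chaining: e ≤ f ≤ c < b ≤ e, which forces e < e — impossible.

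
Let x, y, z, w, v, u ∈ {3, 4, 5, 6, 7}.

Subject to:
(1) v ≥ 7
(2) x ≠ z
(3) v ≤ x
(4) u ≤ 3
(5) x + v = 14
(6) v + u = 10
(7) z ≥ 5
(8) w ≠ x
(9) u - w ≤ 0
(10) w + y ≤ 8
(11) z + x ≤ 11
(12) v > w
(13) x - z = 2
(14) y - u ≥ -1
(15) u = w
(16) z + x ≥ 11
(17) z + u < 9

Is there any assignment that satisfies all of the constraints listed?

From constraint 7: z ≥ 5. From constraints 1 and 3: x ≥ v ≥ 7. Hence z + x ≥ 12. But constraint 11 requires z + x ≤ 11, and 11 < 12. Contradiction.

Unsatisfiable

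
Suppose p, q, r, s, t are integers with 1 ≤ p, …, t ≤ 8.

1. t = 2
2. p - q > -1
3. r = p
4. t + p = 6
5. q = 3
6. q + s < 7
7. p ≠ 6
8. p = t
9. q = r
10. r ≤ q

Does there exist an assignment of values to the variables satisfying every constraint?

Unsatisfiable

Constraint 5 fixes q = 3 and constraint 1 fixes t = 2. Constraints 3, 8, and 9 give q = r = p = t, so q = t. But 3 ≠ 2 — contradiction.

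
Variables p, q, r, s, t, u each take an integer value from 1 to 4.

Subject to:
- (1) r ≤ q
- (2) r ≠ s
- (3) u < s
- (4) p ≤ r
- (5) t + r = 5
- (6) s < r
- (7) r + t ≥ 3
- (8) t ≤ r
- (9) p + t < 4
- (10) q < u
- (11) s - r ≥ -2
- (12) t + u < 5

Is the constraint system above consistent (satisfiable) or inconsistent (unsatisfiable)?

Unsatisfiable

Constraints 1, 3, 6, and 10 give s < r, r ≤ q, q < u, u < s. Chaining: s < r ≤ q < u < s, which forces s < s — impossible.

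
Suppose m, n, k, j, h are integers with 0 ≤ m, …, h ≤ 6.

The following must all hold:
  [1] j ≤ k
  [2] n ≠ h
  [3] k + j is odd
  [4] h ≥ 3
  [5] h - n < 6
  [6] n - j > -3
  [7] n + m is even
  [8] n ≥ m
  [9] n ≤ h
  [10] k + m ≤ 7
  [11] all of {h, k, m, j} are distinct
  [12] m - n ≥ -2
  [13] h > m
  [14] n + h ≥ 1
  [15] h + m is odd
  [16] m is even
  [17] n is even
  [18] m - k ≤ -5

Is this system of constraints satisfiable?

One satisfying assignment is m = 0, n = 0, k = 5, j = 2, h = 3.
For the less obvious constraints — constraint 5: h - n = 3; constraint 6: n - j = -2 — and the others hold by inspection.

Satisfiable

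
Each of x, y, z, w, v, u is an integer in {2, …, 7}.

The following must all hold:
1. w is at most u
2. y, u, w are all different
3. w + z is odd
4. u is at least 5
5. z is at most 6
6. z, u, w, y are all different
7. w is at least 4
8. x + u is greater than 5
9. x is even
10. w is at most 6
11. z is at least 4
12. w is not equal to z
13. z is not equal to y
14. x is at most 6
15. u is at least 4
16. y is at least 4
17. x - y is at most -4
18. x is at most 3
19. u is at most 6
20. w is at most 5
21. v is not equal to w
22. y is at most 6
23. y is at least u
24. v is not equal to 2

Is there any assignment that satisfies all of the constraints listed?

Unsatisfiable

Constraints 5, 7, 10, 11, 15, 16, 19, and 22 confine each of z, u, w, y to the 3 values {4, …, 6}.
Constraint 6 requires all 4 of them to be distinct, but only 3 values are available — impossible by the pigeonhole principle.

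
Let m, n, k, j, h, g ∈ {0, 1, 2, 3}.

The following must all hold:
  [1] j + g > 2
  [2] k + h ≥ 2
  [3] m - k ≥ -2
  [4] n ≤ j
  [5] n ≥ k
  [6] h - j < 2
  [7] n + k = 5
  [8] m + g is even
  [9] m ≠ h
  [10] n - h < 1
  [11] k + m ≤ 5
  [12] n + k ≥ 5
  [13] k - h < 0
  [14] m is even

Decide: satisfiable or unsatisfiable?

Take m = 2, n = 3, k = 2, j = 3, h = 3, g = 2. Then constraint 1: j + g = 5; constraint 2: k + h = 5; constraint 3: m - k = 0, and every other listed constraint is also met.

Satisfiable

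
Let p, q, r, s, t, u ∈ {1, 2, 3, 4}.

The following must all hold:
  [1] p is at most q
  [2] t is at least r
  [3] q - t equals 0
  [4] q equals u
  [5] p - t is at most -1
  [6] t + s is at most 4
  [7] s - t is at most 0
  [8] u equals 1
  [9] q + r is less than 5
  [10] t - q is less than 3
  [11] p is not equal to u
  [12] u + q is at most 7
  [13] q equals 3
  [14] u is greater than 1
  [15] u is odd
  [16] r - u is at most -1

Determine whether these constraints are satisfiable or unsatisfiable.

Unsatisfiable

Constraint 13 fixes q = 3 and constraint 8 fixes u = 1, but constraint 4 requires q = u. Since 3 ≠ 1, contradiction.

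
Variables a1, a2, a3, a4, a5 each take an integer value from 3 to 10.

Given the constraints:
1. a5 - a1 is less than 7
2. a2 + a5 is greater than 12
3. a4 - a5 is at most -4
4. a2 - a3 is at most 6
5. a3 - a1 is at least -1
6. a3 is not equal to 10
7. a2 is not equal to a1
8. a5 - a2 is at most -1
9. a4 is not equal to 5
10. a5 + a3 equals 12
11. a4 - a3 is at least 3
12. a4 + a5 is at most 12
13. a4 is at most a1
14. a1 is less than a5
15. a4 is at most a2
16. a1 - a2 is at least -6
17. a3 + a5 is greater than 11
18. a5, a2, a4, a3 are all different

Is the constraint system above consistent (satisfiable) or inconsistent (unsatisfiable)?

Constraints 3, 5, 8, 11, and 16 give a5 − a4 ≥ 4, a4 − a3 ≥ 3, a3 − a1 ≥ -1, a1 − a2 ≥ -6, a2 − a5 ≥ 1.
Adding all 5 inequalities: the left sides telescope to 0, and the right sides sum to 4 + 3 + (-1) + (-6) + 1 = 1. So 0 ≥ 1, which is false.

Unsatisfiable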